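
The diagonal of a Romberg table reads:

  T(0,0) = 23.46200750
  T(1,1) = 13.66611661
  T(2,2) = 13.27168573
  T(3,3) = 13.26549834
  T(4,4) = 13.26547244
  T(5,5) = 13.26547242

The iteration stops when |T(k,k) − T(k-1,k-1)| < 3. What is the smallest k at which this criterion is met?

k = 2

|T(1,1) − T(0,0)| = 9.79589089 ≥ 3
|T(2,2) − T(1,1)| = 0.39443088 < 3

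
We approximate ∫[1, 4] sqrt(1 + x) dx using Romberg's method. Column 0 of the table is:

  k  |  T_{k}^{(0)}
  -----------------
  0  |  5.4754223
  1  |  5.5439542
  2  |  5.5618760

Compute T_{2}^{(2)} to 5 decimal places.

5.56792

T_{1}^{(1)} = (4·5.5439542 − 5.4754223) / 3 = 5.5667982
T_{2}^{(1)} = 5.5618760 + (5.5618760 − 5.5439542)/3 = 5.5678499
T_{2}^{(2)} = (16·5.5678499 − 5.5667982) / 15 = 5.5679200
(Column j=1 coincides with Simpson's rule on the same nodes.)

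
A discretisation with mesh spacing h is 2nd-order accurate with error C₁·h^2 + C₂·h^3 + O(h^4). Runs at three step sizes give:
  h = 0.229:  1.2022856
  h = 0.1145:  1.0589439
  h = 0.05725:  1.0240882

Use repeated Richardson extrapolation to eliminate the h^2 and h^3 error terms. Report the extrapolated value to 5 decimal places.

1.01266

First eliminate the h^2 term (factor 2^2 = 4):
  B₁ = (4·1.0589439 − 1.2022856)/3 = 1.0111633
  B₂ = (4·1.0240882 − 1.0589439)/3 = 1.0124696
Then eliminate the h^3 term (factor 2^3 = 8):
  (8·1.0124696 − 1.0111633)/7 = 1.0126562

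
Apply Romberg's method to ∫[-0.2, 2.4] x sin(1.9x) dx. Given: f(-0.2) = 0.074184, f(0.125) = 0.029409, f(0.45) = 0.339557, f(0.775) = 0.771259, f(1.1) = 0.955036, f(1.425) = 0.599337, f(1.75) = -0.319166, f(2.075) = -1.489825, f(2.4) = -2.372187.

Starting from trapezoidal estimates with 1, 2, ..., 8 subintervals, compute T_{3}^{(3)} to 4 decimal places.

T_{0}^{(0)} (trapezoid, 1 panel, h=2.6000): -2.987404
T_{1}^{(0)} (trapezoid, 2 panels, h=1.3000): -0.252155
T_{2}^{(0)} (trapezoid, 4 panels, h=0.6500): -0.112823
T_{3}^{(0)} (trapezoid, 8 panels, h=0.3250): -0.085603
T_{1}^{(1)} = -0.252155 + (-0.252155 − (-2.987404))/3 = 0.659595
T_{2}^{(1)} = -0.112823 + (-0.112823 − (-0.252155))/3 = -0.066379
T_{3}^{(1)} = -0.085603 + (-0.085603 − (-0.112823))/3 = -0.076530
T_{2}^{(2)} = -0.066379 + (-0.066379 − 0.659595)/15 = -0.114777
T_{3}^{(2)} = -0.076530 + (-0.076530 − (-0.066379))/15 = -0.077207
T_{3}^{(3)} = -0.077207 + (-0.077207 − (-0.114777))/63 = -0.076611

-0.0766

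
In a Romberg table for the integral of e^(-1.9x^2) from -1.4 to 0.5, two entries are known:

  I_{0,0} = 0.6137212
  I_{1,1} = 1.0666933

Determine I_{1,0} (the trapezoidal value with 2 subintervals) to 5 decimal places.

0.95345

From I_{1,1} = (4·I_{1,0} − I_{0,0})/3, solve for I_{1,0}:
4·I_{1,0} = 3·1.0666933 + 0.6137212 = 3.8138011
I_{1,0} = 0.9534503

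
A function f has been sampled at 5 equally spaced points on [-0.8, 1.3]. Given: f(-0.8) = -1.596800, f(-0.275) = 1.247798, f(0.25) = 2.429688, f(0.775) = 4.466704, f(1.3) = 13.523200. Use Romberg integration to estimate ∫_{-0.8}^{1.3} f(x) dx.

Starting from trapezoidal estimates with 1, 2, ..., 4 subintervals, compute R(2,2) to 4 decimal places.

R(0,0) (trapezoid, 1 panel, h=2.1000): 12.522720
R(1,0) (trapezoid, 2 panels, h=1.0500): 8.812532
R(2,0) (trapezoid, 4 panels, h=0.5250): 7.406380
R(1,1) = 8.812532 + (8.812532 − 12.522720)/3 = 7.575803
R(2,1) = 7.406380 + (7.406380 − 8.812532)/3 = 6.937663
R(2,2) = 6.937663 + (6.937663 − 7.575803)/15 = 6.895120

6.8951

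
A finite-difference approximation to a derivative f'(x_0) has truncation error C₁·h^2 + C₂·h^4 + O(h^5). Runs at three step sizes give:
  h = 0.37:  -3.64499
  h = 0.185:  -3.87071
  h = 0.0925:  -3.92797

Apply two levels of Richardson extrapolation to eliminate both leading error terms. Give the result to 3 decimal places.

-3.947

First eliminate the h^2 term (factor 2^2 = 4):
  B₁ = (4·(-3.87071) − (-3.64499))/3 = -3.94595
  B₂ = (4·(-3.92797) − (-3.87071))/3 = -3.94706
Then eliminate the h^4 term (factor 2^4 = 16):
  (16·(-3.94706) − (-3.94595))/15 = -3.94713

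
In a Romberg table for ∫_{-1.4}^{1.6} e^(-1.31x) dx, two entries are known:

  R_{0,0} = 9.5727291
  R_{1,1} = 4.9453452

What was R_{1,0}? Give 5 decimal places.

From R_{1,1} = (4·R_{1,0} − R_{0,0})/3, solve for R_{1,0}:
4·R_{1,0} = 3·4.9453452 + 9.5727291 = 24.4087647
R_{1,0} = 6.1021912

6.10219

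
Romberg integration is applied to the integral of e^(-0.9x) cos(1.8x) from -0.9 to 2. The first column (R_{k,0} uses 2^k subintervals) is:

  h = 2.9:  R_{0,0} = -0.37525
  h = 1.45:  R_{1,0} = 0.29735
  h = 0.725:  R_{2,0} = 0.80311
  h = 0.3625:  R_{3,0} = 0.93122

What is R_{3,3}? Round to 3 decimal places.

Richardson extrapolation on the trapezoidal column (denominator 4−1=3):
R_{1,1} = (4·0.29735 − (-0.37525)) / 3 = 0.52155
R_{2,1} = 0.80311 + (0.80311 − 0.29735)/3 = 0.97170
R_{3,1} = (4·0.93122 − 0.80311) / 3 = 0.97392
R_{2,2} = 0.97170 + (0.97170 − 0.52155)/15 = 1.00171
R_{3,2} = 0.97392 + (0.97392 − 0.97170)/15 = 0.97407
R_{3,3} = 0.97407 + (0.97407 − 1.00171)/63 = 0.97363

0.974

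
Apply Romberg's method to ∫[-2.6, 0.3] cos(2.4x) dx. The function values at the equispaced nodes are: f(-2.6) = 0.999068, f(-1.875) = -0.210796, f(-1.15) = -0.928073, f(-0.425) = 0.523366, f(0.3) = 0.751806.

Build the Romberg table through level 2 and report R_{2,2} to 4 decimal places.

0.3584

R_{0,0} (trapezoid, 1 panel, h=2.9000): 2.538767
R_{1,0} (trapezoid, 2 panels, h=1.4500): -0.076322
R_{2,0} (trapezoid, 4 panels, h=0.7250): 0.188452
R_{1,1} = -0.076322 + (-0.076322 − 2.538767)/3 = -0.948018
R_{2,1} = 0.188452 + (0.188452 − (-0.076322))/3 = 0.276710
R_{2,2} = 0.276710 + (0.276710 − (-0.948018))/15 = 0.358359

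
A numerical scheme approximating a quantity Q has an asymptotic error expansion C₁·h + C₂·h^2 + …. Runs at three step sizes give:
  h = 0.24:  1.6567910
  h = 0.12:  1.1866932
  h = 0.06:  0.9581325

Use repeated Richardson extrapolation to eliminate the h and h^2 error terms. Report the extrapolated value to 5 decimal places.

First eliminate the h term (factor 2^1 = 2):
  B₁ = (2·1.1866932 − 1.6567910)/1 = 0.7165954
  B₂ = (2·0.9581325 − 1.1866932)/1 = 0.7295718
Then eliminate the h^2 term (factor 2^2 = 4):
  (4·0.7295718 − 0.7165954)/3 = 0.7338973

0.73390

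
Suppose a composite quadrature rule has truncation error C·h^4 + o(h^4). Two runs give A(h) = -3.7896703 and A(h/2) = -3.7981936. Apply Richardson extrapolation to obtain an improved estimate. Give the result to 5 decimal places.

The leading error scales as h^4; refining by a factor of 2 reduces it by 2^4 = 16.
Extrapolated value = (16·A(h/2) − A(h)) / (16 − 1)
= (16·(-3.7981936) − (-3.7896703)) / 15
= -56.9814273 / 15 = -3.7987618

-3.79876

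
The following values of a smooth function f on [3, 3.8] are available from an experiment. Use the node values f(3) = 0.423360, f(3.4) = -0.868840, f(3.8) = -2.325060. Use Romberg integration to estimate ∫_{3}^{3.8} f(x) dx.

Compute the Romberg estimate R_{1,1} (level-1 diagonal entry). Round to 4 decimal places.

-0.7169

R_{0,0} (trapezoid, 1 panel, h=0.8000): -0.760680
R_{1,0} (trapezoid, 2 panels, h=0.4000): -0.727876
R_{1,1} = -0.727876 + (-0.727876 − (-0.760680))/3 = -0.716941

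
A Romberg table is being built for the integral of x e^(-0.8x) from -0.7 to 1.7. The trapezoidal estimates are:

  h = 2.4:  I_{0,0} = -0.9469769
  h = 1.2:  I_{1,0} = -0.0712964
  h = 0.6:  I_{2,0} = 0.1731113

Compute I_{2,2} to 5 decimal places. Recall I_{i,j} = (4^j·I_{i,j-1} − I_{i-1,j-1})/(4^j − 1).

I_{1,1} = (4·(-0.0712964) − (-0.9469769)) / 3 = 0.2205971
I_{2,1} = (4·0.1731113 − (-0.0712964)) / 3 = 0.2545805
I_{2,2} = 0.2545805 + (0.2545805 − 0.2205971)/15 = 0.2568461

0.25685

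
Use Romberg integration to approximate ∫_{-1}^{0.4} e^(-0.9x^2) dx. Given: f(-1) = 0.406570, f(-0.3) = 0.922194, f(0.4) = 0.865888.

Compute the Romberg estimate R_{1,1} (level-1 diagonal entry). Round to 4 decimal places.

R_{0,0} (trapezoid, 1 panel, h=1.4000): 0.890721
R_{1,0} (trapezoid, 2 panels, h=0.7000): 1.090896
R_{1,1} = 1.090896 + (1.090896 − 0.890721)/3 = 1.157621

1.1576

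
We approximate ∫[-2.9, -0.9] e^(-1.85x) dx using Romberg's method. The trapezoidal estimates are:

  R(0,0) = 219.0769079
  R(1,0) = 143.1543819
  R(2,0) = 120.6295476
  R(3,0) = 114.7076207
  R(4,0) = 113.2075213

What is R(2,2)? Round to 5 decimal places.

R(1,1) = (4·143.1543819 − 219.0769079) / 3 = 117.8468732
R(2,1) = 120.6295476 + (120.6295476 − 143.1543819)/3 = 113.1212695
R(2,2) = (16·113.1212695 − 117.8468732) / 15 = 112.8062293

112.80623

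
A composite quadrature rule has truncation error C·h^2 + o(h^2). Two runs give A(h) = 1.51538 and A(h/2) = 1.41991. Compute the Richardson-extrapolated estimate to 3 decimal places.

1.388

The leading error scales as h^2; refining by a factor of 2 reduces it by 2^2 = 4.
Extrapolated value = (4·A(h/2) − A(h)) / (4 − 1)
= (4·1.41991 − 1.51538) / 3
= 4.16426 / 3 = 1.38809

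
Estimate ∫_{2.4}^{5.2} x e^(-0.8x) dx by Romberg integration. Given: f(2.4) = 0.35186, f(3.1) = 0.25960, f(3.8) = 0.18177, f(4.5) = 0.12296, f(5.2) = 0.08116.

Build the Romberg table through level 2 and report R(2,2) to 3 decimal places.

0.543

R(0,0) (trapezoid, 1 panel, h=2.8000): 0.60623
R(1,0) (trapezoid, 2 panels, h=1.4000): 0.55759
R(2,0) (trapezoid, 4 panels, h=0.7000): 0.54659
R(1,1) = 0.55759 + (0.55759 − 0.60623)/3 = 0.54138
R(2,1) = 0.54659 + (0.54659 − 0.55759)/3 = 0.54292
R(2,2) = 0.54292 + (0.54292 − 0.54138)/15 = 0.54302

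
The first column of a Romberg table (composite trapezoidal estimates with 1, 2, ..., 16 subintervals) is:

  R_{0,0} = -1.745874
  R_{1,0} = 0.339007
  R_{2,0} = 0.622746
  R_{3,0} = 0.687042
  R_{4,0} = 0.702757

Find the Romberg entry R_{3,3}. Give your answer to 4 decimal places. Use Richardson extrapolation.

0.7081

Richardson extrapolation on the trapezoidal column (denominator 4−1=3):
R_{1,1} = (4·0.339007 − (-1.745874)) / 3 = 1.033967
R_{2,1} = (4·0.622746 − 0.339007) / 3 = 0.717326
R_{3,1} = (4·0.687042 − 0.622746) / 3 = 0.708474
R_{2,2} = (16·0.717326 − 1.033967) / 15 = 0.696217
R_{3,2} = (16·0.708474 − 0.717326) / 15 = 0.707884
R_{3,3} = 0.707884 + (0.707884 − 0.696217)/63 = 0.708069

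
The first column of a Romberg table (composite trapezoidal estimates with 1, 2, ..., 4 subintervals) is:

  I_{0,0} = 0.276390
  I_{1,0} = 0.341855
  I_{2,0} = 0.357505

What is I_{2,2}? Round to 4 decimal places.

Richardson extrapolation on the trapezoidal column (denominator 4−1=3):
I_{1,1} = (4·0.341855 − 0.276390) / 3 = 0.363677
I_{2,1} = 0.357505 + (0.357505 − 0.341855)/3 = 0.362722
I_{2,2} = (16·0.362722 − 0.363677) / 15 = 0.362658
(Column j=1 coincides with Simpson's rule on the same nodes.)

0.3627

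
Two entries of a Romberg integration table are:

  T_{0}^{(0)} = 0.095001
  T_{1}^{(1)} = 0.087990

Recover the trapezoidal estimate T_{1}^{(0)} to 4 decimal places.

0.0897

From T_{1}^{(1)} = (4·T_{1}^{(0)} − T_{0}^{(0)})/3, solve for T_{1}^{(0)}:
4·T_{1}^{(0)} = 3·0.087990 + 0.095001 = 0.358971
T_{1}^{(0)} = 0.089743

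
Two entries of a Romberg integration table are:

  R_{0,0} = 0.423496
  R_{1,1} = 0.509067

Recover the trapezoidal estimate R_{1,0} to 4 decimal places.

0.4877

From R_{1,1} = (4·R_{1,0} − R_{0,0})/3, solve for R_{1,0}:
4·R_{1,0} = 3·0.509067 + 0.423496 = 1.950697
R_{1,0} = 0.487674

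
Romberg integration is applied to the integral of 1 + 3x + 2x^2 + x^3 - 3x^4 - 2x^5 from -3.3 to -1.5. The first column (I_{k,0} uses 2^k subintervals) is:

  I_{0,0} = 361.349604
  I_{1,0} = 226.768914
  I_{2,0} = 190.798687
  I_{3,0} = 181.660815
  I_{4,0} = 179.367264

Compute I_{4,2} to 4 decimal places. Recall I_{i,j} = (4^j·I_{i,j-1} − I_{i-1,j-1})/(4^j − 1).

I_{3,1} = (4·181.660815 − 190.798687) / 3 = 178.614858
I_{4,1} = 179.367264 + (179.367264 − 181.660815)/3 = 178.602747
I_{4,2} = (16·178.602747 − 178.614858) / 15 = 178.601940
(Column j=1 coincides with Simpson's rule on the same nodes.)

178.6019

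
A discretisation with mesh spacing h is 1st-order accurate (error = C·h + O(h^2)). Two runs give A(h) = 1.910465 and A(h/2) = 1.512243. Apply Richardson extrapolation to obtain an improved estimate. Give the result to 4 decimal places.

1.1140

The leading error scales as h; refining by a factor of 2 reduces it by 2^1 = 2.
Extrapolated value = (2·A(h/2) − A(h)) / (2 − 1)
= (2·1.512243 − 1.910465) / 1
= 1.114021 / 1 = 1.114021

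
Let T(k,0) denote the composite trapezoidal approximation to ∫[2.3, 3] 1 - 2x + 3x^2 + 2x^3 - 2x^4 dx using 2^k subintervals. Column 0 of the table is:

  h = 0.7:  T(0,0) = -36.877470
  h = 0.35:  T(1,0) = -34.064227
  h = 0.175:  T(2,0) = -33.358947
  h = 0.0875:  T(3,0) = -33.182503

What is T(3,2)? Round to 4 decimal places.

Richardson extrapolation on the trapezoidal column (denominator 4−1=3):
T(2,1) = -33.358947 + (-33.358947 − (-34.064227))/3 = -33.123854
T(3,1) = -33.182503 + (-33.182503 − (-33.358947))/3 = -33.123688
T(3,2) = -33.123688 + (-33.123688 − (-33.123854))/15 = -33.123677

-33.1237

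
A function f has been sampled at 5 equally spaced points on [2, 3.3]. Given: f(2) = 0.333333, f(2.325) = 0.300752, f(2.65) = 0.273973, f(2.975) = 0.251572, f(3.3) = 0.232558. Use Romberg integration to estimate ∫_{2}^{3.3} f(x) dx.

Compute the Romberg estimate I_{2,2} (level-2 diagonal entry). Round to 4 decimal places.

0.3600

I_{0,0} (trapezoid, 1 panel, h=1.3000): 0.367829
I_{1,0} (trapezoid, 2 panels, h=0.6500): 0.361997
I_{2,0} (trapezoid, 4 panels, h=0.3250): 0.360504
I_{1,1} = 0.361997 + (0.361997 − 0.367829)/3 = 0.360053
I_{2,1} = 0.360504 + (0.360504 − 0.361997)/3 = 0.360006
I_{2,2} = 0.360006 + (0.360006 − 0.360053)/15 = 0.360003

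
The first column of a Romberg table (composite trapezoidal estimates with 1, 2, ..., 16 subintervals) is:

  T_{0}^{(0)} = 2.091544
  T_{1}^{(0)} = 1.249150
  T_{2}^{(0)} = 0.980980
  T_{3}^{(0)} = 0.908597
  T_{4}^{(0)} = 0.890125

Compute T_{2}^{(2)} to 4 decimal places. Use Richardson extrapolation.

T_{1}^{(1)} = 1.249150 + (1.249150 − 2.091544)/3 = 0.968352
T_{2}^{(1)} = (4·0.980980 − 1.249150) / 3 = 0.891590
T_{2}^{(2)} = (16·0.891590 − 0.968352) / 15 = 0.886473
(Column j=1 coincides with Simpson's rule on the same nodes.)

0.8865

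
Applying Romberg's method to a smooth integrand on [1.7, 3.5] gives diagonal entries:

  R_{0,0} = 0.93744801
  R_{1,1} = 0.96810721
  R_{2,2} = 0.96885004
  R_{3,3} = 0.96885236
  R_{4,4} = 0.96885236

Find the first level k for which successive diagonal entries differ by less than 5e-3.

k = 2

|R_{1,1} − R_{0,0}| = 0.03065920 ≥ 5e-3
|R_{2,2} − R_{1,1}| = 0.00074283 < 5e-3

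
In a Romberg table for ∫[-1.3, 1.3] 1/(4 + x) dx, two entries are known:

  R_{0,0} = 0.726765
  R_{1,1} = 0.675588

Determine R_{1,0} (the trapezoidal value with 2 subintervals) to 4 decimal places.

From R_{1,1} = (4·R_{1,0} − R_{0,0})/3, solve for R_{1,0}:
4·R_{1,0} = 3·0.675588 + 0.726765 = 2.753529
R_{1,0} = 0.688382

0.6884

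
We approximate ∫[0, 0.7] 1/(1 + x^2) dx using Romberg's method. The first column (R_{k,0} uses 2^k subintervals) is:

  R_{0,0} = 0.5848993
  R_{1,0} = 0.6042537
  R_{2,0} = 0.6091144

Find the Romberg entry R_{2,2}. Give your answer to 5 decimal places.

R_{1,1} = 0.6042537 + (0.6042537 − 0.5848993)/3 = 0.6107052
R_{2,1} = (4·0.6091144 − 0.6042537) / 3 = 0.6107346
R_{2,2} = 0.6107346 + (0.6107346 − 0.6107052)/15 = 0.6107366
(Column j=1 coincides with Simpson's rule on the same nodes.)

0.61074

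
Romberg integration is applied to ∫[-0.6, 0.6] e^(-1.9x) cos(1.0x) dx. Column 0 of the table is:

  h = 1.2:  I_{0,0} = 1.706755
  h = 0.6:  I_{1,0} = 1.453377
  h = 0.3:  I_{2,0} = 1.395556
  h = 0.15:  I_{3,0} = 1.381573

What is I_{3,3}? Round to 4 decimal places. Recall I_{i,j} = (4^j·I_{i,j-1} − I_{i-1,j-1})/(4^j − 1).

Richardson extrapolation on the trapezoidal column (denominator 4−1=3):
I_{1,1} = 1.453377 + (1.453377 − 1.706755)/3 = 1.368918
I_{2,1} = (4·1.395556 − 1.453377) / 3 = 1.376282
I_{3,1} = 1.381573 + (1.381573 − 1.395556)/3 = 1.376912
I_{2,2} = (16·1.376282 − 1.368918) / 15 = 1.376773
I_{3,2} = 1.376912 + (1.376912 − 1.376282)/15 = 1.376954
I_{3,3} = 1.376954 + (1.376954 − 1.376773)/63 = 1.376957

1.3770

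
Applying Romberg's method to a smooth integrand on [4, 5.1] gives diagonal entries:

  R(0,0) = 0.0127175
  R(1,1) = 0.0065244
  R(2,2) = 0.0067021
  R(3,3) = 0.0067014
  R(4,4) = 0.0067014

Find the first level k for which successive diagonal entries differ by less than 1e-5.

|R(1,1) − R(0,0)| = 0.0061931 ≥ 1e-5
|R(2,2) − R(1,1)| = 0.0001777 ≥ 1e-5
|R(3,3) − R(2,2)| = 0.0000007 < 1e-5

k = 3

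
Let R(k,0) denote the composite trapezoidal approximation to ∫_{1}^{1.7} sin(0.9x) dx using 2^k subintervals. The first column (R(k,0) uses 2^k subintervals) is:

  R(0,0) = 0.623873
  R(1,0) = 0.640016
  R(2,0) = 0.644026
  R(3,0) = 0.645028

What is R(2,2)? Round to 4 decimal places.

0.6454

Richardson extrapolation on the trapezoidal column (denominator 4−1=3):
R(1,1) = 0.640016 + (0.640016 − 0.623873)/3 = 0.645397
R(2,1) = (4·0.644026 − 0.640016) / 3 = 0.645363
R(2,2) = (16·0.645363 − 0.645397) / 15 = 0.645361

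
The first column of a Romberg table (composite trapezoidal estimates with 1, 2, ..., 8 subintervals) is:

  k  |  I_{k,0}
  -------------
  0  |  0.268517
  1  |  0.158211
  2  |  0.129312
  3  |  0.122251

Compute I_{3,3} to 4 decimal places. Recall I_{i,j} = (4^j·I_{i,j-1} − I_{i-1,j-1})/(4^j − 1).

Richardson extrapolation on the trapezoidal column (denominator 4−1=3):
I_{1,1} = 0.158211 + (0.158211 − 0.268517)/3 = 0.121442
I_{2,1} = 0.129312 + (0.129312 − 0.158211)/3 = 0.119679
I_{3,1} = 0.122251 + (0.122251 − 0.129312)/3 = 0.119897
I_{2,2} = (16·0.119679 − 0.121442) / 15 = 0.119561
I_{3,2} = (16·0.119897 − 0.119679) / 15 = 0.119912
I_{3,3} = 0.119912 + (0.119912 − 0.119561)/63 = 0.119918

0.1199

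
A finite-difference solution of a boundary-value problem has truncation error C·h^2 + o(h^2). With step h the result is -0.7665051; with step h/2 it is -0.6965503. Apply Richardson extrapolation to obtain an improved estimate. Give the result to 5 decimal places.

-0.67323

The leading error scales as h^2; refining by a factor of 2 reduces it by 2^2 = 4.
Extrapolated value = (4·A(h/2) − A(h)) / (4 − 1)
= (4·(-0.6965503) − (-0.7665051)) / 3
= -2.0196961 / 3 = -0.6732320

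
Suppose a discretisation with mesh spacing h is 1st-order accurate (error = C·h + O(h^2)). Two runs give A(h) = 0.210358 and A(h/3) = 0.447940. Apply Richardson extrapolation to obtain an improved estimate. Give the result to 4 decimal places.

The leading error scales as h; refining by a factor of 3 reduces it by 3^1 = 3.
Extrapolated value = (3·A(h/3) − A(h)) / (3 − 1)
= (3·0.447940 − 0.210358) / 2
= 1.133462 / 2 = 0.566731

0.5667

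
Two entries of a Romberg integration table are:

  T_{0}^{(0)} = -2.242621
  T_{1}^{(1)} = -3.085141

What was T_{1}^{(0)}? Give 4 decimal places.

From T_{1}^{(1)} = (4·T_{1}^{(0)} − T_{0}^{(0)})/3, solve for T_{1}^{(0)}:
4·T_{1}^{(0)} = 3·(-3.085141) + (-2.242621) = -11.498044
T_{1}^{(0)} = -2.874511

-2.8745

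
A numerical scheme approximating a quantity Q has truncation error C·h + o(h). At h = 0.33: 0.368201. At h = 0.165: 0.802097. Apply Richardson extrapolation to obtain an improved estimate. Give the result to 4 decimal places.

The leading error scales as h; refining by a factor of 2 reduces it by 2^1 = 2.
Extrapolated value = (2·A(h/2) − A(h)) / (2 − 1)
= (2·0.802097 − 0.368201) / 1
= 1.235993 / 1 = 1.235993

1.2360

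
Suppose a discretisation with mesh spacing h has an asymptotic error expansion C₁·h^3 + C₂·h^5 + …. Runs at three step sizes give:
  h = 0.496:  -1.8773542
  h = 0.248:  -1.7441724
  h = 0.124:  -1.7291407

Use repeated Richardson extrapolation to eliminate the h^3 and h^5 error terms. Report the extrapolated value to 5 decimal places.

-1.72705

First eliminate the h^3 term (factor 2^3 = 8):
  B₁ = (8·(-1.7441724) − (-1.8773542))/7 = -1.7251464
  B₂ = (8·(-1.7291407) − (-1.7441724))/7 = -1.7269933
Then eliminate the h^5 term (factor 2^5 = 32):
  (32·(-1.7269933) − (-1.7251464))/31 = -1.7270529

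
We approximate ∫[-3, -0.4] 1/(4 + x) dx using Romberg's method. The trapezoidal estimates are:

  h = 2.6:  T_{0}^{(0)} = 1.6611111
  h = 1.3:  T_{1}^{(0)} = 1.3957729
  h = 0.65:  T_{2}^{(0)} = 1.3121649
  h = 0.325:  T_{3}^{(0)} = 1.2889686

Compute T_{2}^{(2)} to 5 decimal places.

T_{1}^{(1)} = (4·1.3957729 − 1.6611111) / 3 = 1.3073268
T_{2}^{(1)} = (4·1.3121649 − 1.3957729) / 3 = 1.2842956
T_{2}^{(2)} = (16·1.2842956 − 1.3073268) / 15 = 1.2827602

1.28276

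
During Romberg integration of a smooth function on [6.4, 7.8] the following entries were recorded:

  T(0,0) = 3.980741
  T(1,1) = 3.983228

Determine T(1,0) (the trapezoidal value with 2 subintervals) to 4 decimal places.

From T(1,1) = (4·T(1,0) − T(0,0))/3, solve for T(1,0):
4·T(1,0) = 3·3.983228 + 3.980741 = 15.930425
T(1,0) = 3.982606

3.9826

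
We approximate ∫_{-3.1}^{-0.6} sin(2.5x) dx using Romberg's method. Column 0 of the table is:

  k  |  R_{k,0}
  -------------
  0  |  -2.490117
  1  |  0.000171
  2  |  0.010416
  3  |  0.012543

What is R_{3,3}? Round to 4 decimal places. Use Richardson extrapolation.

0.0141

Richardson extrapolation on the trapezoidal column (denominator 4−1=3):
R_{1,1} = 0.000171 + (0.000171 − (-2.490117))/3 = 0.830267
R_{2,1} = 0.010416 + (0.010416 − 0.000171)/3 = 0.013831
R_{3,1} = 0.012543 + (0.012543 − 0.010416)/3 = 0.013252
R_{2,2} = (16·0.013831 − 0.830267) / 15 = -0.040598
R_{3,2} = 0.013252 + (0.013252 − 0.013831)/15 = 0.013213
R_{3,3} = 0.013213 + (0.013213 − (-0.040598))/63 = 0.014067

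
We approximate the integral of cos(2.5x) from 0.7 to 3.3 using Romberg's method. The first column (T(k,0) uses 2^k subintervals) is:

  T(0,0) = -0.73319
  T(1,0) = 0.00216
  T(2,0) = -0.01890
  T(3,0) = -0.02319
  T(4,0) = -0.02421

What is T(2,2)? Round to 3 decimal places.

Richardson extrapolation on the trapezoidal column (denominator 4−1=3):
T(1,1) = (4·0.00216 − (-0.73319)) / 3 = 0.24728
T(2,1) = (4·(-0.01890) − 0.00216) / 3 = -0.02592
T(2,2) = (16·(-0.02592) − 0.24728) / 15 = -0.04413

-0.044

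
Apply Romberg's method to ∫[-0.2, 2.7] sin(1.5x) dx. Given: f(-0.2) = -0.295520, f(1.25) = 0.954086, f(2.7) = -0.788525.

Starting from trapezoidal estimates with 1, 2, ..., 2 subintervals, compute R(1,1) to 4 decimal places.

R(0,0) (trapezoid, 1 panel, h=2.9000): -1.571865
R(1,0) (trapezoid, 2 panels, h=1.4500): 0.597492
R(1,1) = 0.597492 + (0.597492 − (-1.571865))/3 = 1.320611

1.3206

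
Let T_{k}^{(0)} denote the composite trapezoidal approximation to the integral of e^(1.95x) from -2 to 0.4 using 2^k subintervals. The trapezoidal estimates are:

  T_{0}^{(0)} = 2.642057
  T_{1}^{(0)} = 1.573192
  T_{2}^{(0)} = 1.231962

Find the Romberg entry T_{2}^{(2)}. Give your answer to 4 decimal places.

T_{1}^{(1)} = (4·1.573192 − 2.642057) / 3 = 1.216904
T_{2}^{(1)} = 1.231962 + (1.231962 − 1.573192)/3 = 1.118219
T_{2}^{(2)} = 1.118219 + (1.118219 − 1.216904)/15 = 1.111640

1.1116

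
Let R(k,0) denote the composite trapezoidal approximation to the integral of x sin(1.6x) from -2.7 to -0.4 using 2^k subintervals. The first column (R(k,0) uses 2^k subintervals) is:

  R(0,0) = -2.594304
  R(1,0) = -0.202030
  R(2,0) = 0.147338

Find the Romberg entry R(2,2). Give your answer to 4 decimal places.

Richardson extrapolation on the trapezoidal column (denominator 4−1=3):
R(1,1) = -0.202030 + (-0.202030 − (-2.594304))/3 = 0.595395
R(2,1) = 0.147338 + (0.147338 − (-0.202030))/3 = 0.263794
R(2,2) = (16·0.263794 − 0.595395) / 15 = 0.241687

0.2417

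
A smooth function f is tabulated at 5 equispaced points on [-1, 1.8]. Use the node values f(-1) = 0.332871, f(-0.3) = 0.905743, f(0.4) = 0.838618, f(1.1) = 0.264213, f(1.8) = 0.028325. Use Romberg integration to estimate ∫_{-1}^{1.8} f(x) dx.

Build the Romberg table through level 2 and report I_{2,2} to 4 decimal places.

1.5565

I_{0,0} (trapezoid, 1 panel, h=2.8000): 0.505674
I_{1,0} (trapezoid, 2 panels, h=1.4000): 1.426902
I_{2,0} (trapezoid, 4 panels, h=0.7000): 1.532420
I_{1,1} = 1.426902 + (1.426902 − 0.505674)/3 = 1.733978
I_{2,1} = 1.532420 + (1.532420 − 1.426902)/3 = 1.567593
I_{2,2} = 1.567593 + (1.567593 − 1.733978)/15 = 1.556501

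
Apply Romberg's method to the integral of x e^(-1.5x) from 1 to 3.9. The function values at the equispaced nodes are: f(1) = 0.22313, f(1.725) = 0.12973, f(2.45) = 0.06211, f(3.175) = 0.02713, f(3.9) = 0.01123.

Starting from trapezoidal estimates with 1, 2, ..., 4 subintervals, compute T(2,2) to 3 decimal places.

0.239

T(0,0) (trapezoid, 1 panel, h=2.9000): 0.33982
T(1,0) (trapezoid, 2 panels, h=1.4500): 0.25997
T(2,0) (trapezoid, 4 panels, h=0.7250): 0.24371
T(1,1) = 0.25997 + (0.25997 − 0.33982)/3 = 0.23335
T(2,1) = 0.24371 + (0.24371 − 0.25997)/3 = 0.23829
T(2,2) = 0.23829 + (0.23829 − 0.23335)/15 = 0.23862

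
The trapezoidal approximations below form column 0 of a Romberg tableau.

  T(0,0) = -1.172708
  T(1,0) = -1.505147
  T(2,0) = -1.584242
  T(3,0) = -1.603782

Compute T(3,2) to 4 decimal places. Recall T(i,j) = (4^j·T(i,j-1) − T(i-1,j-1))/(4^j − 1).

Richardson extrapolation on the trapezoidal column (denominator 4−1=3):
T(2,1) = -1.584242 + (-1.584242 − (-1.505147))/3 = -1.610607
T(3,1) = -1.603782 + (-1.603782 − (-1.584242))/3 = -1.610295
T(3,2) = (16·(-1.610295) − (-1.610607)) / 15 = -1.610274

-1.6103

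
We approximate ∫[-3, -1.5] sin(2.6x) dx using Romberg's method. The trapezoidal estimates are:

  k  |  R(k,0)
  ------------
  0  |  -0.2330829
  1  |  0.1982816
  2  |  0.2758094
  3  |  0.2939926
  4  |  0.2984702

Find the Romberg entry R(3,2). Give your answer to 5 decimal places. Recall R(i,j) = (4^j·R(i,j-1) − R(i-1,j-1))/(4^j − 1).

0.29995

Richardson extrapolation on the trapezoidal column (denominator 4−1=3):
R(2,1) = (4·0.2758094 − 0.1982816) / 3 = 0.3016520
R(3,1) = (4·0.2939926 − 0.2758094) / 3 = 0.3000537
R(3,2) = (16·0.3000537 − 0.3016520) / 15 = 0.2999471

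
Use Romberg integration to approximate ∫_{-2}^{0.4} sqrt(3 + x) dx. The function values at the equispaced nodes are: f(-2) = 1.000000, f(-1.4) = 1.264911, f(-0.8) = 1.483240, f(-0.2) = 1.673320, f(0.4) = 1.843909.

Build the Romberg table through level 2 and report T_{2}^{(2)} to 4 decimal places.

3.5128

T_{0}^{(0)} (trapezoid, 1 panel, h=2.4000): 3.412691
T_{1}^{(0)} (trapezoid, 2 panels, h=1.2000): 3.486233
T_{2}^{(0)} (trapezoid, 4 panels, h=0.6000): 3.506055
T_{1}^{(1)} = 3.486233 + (3.486233 − 3.412691)/3 = 3.510747
T_{2}^{(1)} = 3.506055 + (3.506055 − 3.486233)/3 = 3.512662
T_{2}^{(2)} = 3.512662 + (3.512662 − 3.510747)/15 = 3.512790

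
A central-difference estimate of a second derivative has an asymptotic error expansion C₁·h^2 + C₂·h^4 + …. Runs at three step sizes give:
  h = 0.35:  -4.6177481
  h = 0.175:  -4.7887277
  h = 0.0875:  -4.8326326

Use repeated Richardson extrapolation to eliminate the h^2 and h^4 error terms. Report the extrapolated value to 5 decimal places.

First eliminate the h^2 term (factor 2^2 = 4):
  B₁ = (4·(-4.7887277) − (-4.6177481))/3 = -4.8457209
  B₂ = (4·(-4.8326326) − (-4.7887277))/3 = -4.8472676
Then eliminate the h^4 term (factor 2^4 = 16):
  (16·(-4.8472676) − (-4.8457209))/15 = -4.8473707

-4.84737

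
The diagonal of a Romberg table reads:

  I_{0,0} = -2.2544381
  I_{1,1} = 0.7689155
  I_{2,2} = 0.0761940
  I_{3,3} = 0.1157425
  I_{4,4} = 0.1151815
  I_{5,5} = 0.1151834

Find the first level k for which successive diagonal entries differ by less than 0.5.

k = 3

|I_{1,1} − I_{0,0}| = 3.0233536 ≥ 0.5
|I_{2,2} − I_{1,1}| = 0.6927215 ≥ 0.5
|I_{3,3} − I_{2,2}| = 0.0395485 < 0.5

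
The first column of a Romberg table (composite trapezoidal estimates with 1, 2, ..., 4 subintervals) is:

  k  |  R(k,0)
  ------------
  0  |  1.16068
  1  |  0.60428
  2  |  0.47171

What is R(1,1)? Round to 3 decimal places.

0.419

Richardson extrapolation on the trapezoidal column (denominator 4−1=3):
R(1,1) = (4·0.60428 − 1.16068) / 3 = 0.41881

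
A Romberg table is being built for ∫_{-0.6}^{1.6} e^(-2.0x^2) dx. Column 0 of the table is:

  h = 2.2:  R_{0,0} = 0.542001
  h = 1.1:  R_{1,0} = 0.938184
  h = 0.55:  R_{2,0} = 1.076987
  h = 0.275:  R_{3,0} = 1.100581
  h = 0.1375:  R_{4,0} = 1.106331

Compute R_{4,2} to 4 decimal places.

1.1082

R_{3,1} = (4·1.100581 − 1.076987) / 3 = 1.108446
R_{4,1} = (4·1.106331 − 1.100581) / 3 = 1.108248
R_{4,2} = (16·1.108248 − 1.108446) / 15 = 1.108235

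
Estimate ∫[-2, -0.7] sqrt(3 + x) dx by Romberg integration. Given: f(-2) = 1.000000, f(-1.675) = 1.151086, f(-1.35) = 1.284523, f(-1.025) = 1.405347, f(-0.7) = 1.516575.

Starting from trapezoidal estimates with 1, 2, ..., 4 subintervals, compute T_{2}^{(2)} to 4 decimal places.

1.6587

T_{0}^{(0)} (trapezoid, 1 panel, h=1.3000): 1.635774
T_{1}^{(0)} (trapezoid, 2 panels, h=0.6500): 1.652827
T_{2}^{(0)} (trapezoid, 4 panels, h=0.3250): 1.657254
T_{1}^{(1)} = 1.652827 + (1.652827 − 1.635774)/3 = 1.658511
T_{2}^{(1)} = 1.657254 + (1.657254 − 1.652827)/3 = 1.658730
T_{2}^{(2)} = 1.658730 + (1.658730 − 1.658511)/15 = 1.658745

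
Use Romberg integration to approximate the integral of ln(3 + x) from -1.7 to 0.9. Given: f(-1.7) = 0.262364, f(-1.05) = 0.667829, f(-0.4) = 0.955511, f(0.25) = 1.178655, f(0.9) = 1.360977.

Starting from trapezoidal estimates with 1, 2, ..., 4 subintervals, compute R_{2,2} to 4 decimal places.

2.3665

R_{0,0} (trapezoid, 1 panel, h=2.6000): 2.110343
R_{1,0} (trapezoid, 2 panels, h=1.3000): 2.297336
R_{2,0} (trapezoid, 4 panels, h=0.6500): 2.348883
R_{1,1} = 2.297336 + (2.297336 − 2.110343)/3 = 2.359667
R_{2,1} = 2.348883 + (2.348883 − 2.297336)/3 = 2.366065
R_{2,2} = 2.366065 + (2.366065 − 2.359667)/15 = 2.366492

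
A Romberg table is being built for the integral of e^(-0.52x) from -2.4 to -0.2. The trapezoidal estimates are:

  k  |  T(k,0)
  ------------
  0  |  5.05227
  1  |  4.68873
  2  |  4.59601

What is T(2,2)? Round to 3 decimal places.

Richardson extrapolation on the trapezoidal column (denominator 4−1=3):
T(1,1) = 4.68873 + (4.68873 − 5.05227)/3 = 4.56755
T(2,1) = 4.59601 + (4.59601 − 4.68873)/3 = 4.56510
T(2,2) = 4.56510 + (4.56510 − 4.56755)/15 = 4.56494

4.565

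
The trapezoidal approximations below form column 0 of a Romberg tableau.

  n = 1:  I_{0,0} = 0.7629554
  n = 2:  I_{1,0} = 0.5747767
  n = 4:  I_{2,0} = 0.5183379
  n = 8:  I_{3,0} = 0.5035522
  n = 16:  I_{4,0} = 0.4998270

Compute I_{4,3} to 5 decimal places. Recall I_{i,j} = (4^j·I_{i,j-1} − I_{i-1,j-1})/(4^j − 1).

0.49858

I_{2,1} = (4·0.5183379 − 0.5747767) / 3 = 0.4995250
I_{3,1} = 0.5035522 + (0.5035522 − 0.5183379)/3 = 0.4986236
I_{4,1} = (4·0.4998270 − 0.5035522) / 3 = 0.4985853
I_{3,2} = (16·0.4986236 − 0.4995250) / 15 = 0.4985635
I_{4,2} = 0.4985853 + (0.4985853 − 0.4986236)/15 = 0.4985827
I_{4,3} = 0.4985827 + (0.4985827 − 0.4985635)/63 = 0.4985830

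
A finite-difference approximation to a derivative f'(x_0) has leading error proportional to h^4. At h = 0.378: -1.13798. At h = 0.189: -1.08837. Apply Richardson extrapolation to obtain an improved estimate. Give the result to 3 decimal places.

Extrapolated value = (16·A(h/2) − A(h)) / (16 − 1)
= (16·(-1.08837) − (-1.13798)) / 15
= -16.27594 / 15 = -1.08506

-1.085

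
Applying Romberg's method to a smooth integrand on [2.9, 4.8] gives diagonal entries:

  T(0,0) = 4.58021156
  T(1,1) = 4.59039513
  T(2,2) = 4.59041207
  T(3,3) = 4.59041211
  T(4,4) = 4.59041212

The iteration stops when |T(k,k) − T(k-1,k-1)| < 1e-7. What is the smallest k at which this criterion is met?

k = 3

|T(1,1) − T(0,0)| = 0.01018357 ≥ 1e-7
|T(2,2) − T(1,1)| = 0.00001694 ≥ 1e-7
|T(3,3) − T(2,2)| = 0.00000004 < 1e-7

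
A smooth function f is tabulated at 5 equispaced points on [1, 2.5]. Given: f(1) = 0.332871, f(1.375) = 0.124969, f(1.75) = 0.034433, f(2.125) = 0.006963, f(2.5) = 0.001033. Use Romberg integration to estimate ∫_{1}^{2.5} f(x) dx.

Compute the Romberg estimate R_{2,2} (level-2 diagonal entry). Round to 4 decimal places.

0.1162

R_{0,0} (trapezoid, 1 panel, h=1.5000): 0.250428
R_{1,0} (trapezoid, 2 panels, h=0.7500): 0.151039
R_{2,0} (trapezoid, 4 panels, h=0.3750): 0.124994
R_{1,1} = 0.151039 + (0.151039 − 0.250428)/3 = 0.117909
R_{2,1} = 0.124994 + (0.124994 − 0.151039)/3 = 0.116312
R_{2,2} = 0.116312 + (0.116312 − 0.117909)/15 = 0.116206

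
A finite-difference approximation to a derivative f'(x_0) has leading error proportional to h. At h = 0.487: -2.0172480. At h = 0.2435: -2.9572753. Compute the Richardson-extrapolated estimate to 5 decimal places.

The leading error scales as h; refining by a factor of 2 reduces it by 2^1 = 2.
Extrapolated value = (2·A(h/2) − A(h)) / (2 − 1)
= (2·(-2.9572753) − (-2.0172480)) / 1
= -3.8973026 / 1 = -3.8973026

-3.89730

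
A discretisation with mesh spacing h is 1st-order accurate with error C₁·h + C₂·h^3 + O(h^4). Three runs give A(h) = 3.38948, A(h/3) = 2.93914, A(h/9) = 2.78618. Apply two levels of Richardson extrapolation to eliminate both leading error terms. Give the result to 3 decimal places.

First eliminate the h term (factor 3^1 = 3):
  B₁ = (3·2.93914 − 3.38948)/2 = 2.71397
  B₂ = (3·2.78618 − 2.93914)/2 = 2.70970
Then eliminate the h^3 term (factor 3^3 = 27):
  (27·2.70970 − 2.71397)/26 = 2.70954

2.710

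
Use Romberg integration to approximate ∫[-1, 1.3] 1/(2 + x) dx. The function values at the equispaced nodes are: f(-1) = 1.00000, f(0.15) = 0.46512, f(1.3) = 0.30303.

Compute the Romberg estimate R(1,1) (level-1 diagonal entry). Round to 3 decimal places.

R(0,0) (trapezoid, 1 panel, h=2.3000): 1.49848
R(1,0) (trapezoid, 2 panels, h=1.1500): 1.28413
R(1,1) = 1.28413 + (1.28413 − 1.49848)/3 = 1.21268

1.213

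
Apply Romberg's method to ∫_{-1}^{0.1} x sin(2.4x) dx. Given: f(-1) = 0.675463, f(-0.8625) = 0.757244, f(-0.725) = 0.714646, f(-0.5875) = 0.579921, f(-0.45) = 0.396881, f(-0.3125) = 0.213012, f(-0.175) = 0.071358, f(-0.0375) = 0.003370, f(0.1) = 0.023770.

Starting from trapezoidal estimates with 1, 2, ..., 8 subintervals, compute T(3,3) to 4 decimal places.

0.4253

T(0,0) (trapezoid, 1 panel, h=1.1000): 0.384578
T(1,0) (trapezoid, 2 panels, h=0.5500): 0.410574
T(2,0) (trapezoid, 4 panels, h=0.2750): 0.421438
T(3,0) (trapezoid, 8 panels, h=0.1375): 0.424332
T(1,1) = 0.410574 + (0.410574 − 0.384578)/3 = 0.419239
T(2,1) = 0.421438 + (0.421438 − 0.410574)/3 = 0.425059
T(3,1) = 0.424332 + (0.424332 − 0.421438)/3 = 0.425297
T(2,2) = 0.425059 + (0.425059 − 0.419239)/15 = 0.425447
T(3,2) = 0.425297 + (0.425297 − 0.425059)/15 = 0.425313
T(3,3) = 0.425313 + (0.425313 − 0.425447)/63 = 0.425311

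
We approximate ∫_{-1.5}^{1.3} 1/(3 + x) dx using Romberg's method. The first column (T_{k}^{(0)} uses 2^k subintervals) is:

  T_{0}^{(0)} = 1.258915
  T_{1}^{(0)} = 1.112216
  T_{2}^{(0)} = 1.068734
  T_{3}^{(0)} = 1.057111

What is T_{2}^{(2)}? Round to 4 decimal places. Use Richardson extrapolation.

T_{1}^{(1)} = (4·1.112216 − 1.258915) / 3 = 1.063316
T_{2}^{(1)} = (4·1.068734 − 1.112216) / 3 = 1.054240
T_{2}^{(2)} = 1.054240 + (1.054240 − 1.063316)/15 = 1.053635

1.0536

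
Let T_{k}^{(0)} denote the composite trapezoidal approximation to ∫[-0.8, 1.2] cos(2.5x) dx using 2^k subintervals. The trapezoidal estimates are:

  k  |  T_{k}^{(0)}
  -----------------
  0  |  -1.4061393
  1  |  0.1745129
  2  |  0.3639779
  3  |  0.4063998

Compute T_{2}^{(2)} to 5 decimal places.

0.40885

Richardson extrapolation on the trapezoidal column (denominator 4−1=3):
T_{1}^{(1)} = 0.1745129 + (0.1745129 − (-1.4061393))/3 = 0.7013970
T_{2}^{(1)} = (4·0.3639779 − 0.1745129) / 3 = 0.4271329
T_{2}^{(2)} = 0.4271329 + (0.4271329 − 0.7013970)/15 = 0.4088486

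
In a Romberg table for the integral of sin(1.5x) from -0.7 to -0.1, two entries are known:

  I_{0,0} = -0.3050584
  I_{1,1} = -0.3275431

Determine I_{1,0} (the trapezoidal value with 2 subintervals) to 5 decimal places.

-0.32192

From I_{1,1} = (4·I_{1,0} − I_{0,0})/3, solve for I_{1,0}:
4·I_{1,0} = 3·(-0.3275431) + (-0.3050584) = -1.2876877
I_{1,0} = -0.3219219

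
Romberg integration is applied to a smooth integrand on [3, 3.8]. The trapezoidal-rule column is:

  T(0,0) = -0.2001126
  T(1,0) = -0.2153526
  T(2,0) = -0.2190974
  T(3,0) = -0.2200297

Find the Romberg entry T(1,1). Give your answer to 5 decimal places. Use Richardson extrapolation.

-0.22043

Richardson extrapolation on the trapezoidal column (denominator 4−1=3):
T(1,1) = -0.2153526 + (-0.2153526 − (-0.2001126))/3 = -0.2204326
(Column j=1 coincides with Simpson's rule on the same nodes.)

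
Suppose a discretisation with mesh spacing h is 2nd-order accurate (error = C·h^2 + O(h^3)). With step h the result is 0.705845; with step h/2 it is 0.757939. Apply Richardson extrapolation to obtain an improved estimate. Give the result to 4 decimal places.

The leading error scales as h^2; refining by a factor of 2 reduces it by 2^2 = 4.
Extrapolated value = (4·A(h/2) − A(h)) / (4 − 1)
= (4·0.757939 − 0.705845) / 3
= 2.325911 / 3 = 0.775304

0.7753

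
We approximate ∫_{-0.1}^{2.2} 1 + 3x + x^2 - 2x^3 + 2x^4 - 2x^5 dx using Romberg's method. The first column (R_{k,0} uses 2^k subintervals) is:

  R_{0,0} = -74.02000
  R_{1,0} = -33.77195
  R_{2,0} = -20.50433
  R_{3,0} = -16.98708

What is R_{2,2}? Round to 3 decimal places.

-15.797

R_{1,1} = -33.77195 + (-33.77195 − (-74.02000))/3 = -20.35593
R_{2,1} = -20.50433 + (-20.50433 − (-33.77195))/3 = -16.08179
R_{2,2} = (16·(-16.08179) − (-20.35593)) / 15 = -15.79685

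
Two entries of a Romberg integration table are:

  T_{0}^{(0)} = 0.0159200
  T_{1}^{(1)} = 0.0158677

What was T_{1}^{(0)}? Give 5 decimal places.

0.01588

From T_{1}^{(1)} = (4·T_{1}^{(0)} − T_{0}^{(0)})/3, solve for T_{1}^{(0)}:
4·T_{1}^{(0)} = 3·0.0158677 + 0.0159200 = 0.0635231
T_{1}^{(0)} = 0.0158808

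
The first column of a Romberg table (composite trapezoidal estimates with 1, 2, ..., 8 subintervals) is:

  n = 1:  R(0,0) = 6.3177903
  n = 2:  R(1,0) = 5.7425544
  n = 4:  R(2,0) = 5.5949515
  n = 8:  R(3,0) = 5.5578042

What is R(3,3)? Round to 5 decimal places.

Richardson extrapolation on the trapezoidal column (denominator 4−1=3):
R(1,1) = 5.7425544 + (5.7425544 − 6.3177903)/3 = 5.5508091
R(2,1) = (4·5.5949515 − 5.7425544) / 3 = 5.5457505
R(3,1) = (4·5.5578042 − 5.5949515) / 3 = 5.5454218
R(2,2) = (16·5.5457505 − 5.5508091) / 15 = 5.5454133
R(3,2) = (16·5.5454218 − 5.5457505) / 15 = 5.5453999
R(3,3) = (64·5.5453999 − 5.5454133) / 63 = 5.5453997

5.54540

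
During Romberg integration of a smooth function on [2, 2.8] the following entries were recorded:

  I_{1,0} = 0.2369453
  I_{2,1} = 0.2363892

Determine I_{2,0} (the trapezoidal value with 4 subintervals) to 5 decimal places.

From I_{2,1} = (4·I_{2,0} − I_{1,0})/3, solve for I_{2,0}:
4·I_{2,0} = 3·0.2363892 + 0.2369453 = 0.9461129
I_{2,0} = 0.2365282

0.23653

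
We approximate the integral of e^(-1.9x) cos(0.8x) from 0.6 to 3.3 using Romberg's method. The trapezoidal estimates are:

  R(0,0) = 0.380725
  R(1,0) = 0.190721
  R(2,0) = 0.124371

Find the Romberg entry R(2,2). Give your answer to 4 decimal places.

0.1006

Richardson extrapolation on the trapezoidal column (denominator 4−1=3):
R(1,1) = (4·0.190721 − 0.380725) / 3 = 0.127386
R(2,1) = (4·0.124371 − 0.190721) / 3 = 0.102254
R(2,2) = (16·0.102254 − 0.127386) / 15 = 0.100579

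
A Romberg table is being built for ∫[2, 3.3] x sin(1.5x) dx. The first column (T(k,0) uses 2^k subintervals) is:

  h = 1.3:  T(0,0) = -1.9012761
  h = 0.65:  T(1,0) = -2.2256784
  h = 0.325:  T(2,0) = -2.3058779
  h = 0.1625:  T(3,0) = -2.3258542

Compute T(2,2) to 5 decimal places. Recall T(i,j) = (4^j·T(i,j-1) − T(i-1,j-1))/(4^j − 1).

T(1,1) = (4·(-2.2256784) − (-1.9012761)) / 3 = -2.3338125
T(2,1) = (4·(-2.3058779) − (-2.2256784)) / 3 = -2.3326111
T(2,2) = -2.3326111 + (-2.3326111 − (-2.3338125))/15 = -2.3325310

-2.33253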